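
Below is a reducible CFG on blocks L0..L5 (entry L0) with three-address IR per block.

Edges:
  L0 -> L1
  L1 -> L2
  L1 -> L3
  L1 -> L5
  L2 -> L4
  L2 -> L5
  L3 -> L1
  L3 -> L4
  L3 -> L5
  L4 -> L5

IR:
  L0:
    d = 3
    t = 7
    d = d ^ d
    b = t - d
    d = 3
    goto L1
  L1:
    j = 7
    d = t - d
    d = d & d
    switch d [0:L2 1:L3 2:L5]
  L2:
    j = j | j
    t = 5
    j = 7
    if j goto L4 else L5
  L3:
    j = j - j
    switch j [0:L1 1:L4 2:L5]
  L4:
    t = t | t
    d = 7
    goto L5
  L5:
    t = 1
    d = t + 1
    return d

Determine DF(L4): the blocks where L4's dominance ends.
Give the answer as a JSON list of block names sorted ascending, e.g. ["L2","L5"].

Answer: ["L5"]

Derivation:
idom tree: L1←L0 L2←L1 L3←L1 L4←L1 L5←L1
Join-block Dom:
  L1: preds {L0,L3}: {L0} ∩ {L0,L1,L3} = {L0}; idom=L0
  L4: preds {L2,L3}: {L0,L1,L2} ∩ {L0,L1,L3} = {L0,L1}; idom=L1
  L5: preds {L1,L2,L3,L4}: {L0,L1} ∩ {L0,L1,L2} ∩ {L0,L1,L3} ∩ {L0,L1,L4} = {L0,L1}; idom=L1

DF derivation:
  L1←L0: walk · to L0
  L1←L3: walk L3→L1 to L0
  L4←L2: walk L2 to L1
  L4←L3: walk L3 to L1
  L5←L1: walk · to L1
  L5←L2: walk L2 to L1
  L5←L3: walk L3 to L1
  L5←L4: walk L4 to L1
  L0 → ∅
  L1 → {L1}
  L2 → {L4,L5}
  L3 → {L1,L4,L5}
  L4 → {L5}
  L5 → ∅

DF(L4) = ["L5"]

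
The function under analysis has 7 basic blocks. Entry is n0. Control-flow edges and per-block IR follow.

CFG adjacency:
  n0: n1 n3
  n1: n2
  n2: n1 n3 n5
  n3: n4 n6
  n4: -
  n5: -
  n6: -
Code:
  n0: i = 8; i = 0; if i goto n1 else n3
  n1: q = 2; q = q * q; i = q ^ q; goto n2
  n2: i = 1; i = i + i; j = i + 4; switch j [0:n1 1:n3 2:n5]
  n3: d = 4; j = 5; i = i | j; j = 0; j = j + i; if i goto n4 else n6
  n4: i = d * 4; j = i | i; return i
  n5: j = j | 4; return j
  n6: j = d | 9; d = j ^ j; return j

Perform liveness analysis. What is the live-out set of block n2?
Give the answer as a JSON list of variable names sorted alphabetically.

Answer: ["i", "j"]

Analysis:
Per-block:
  n0: {i} / ∅
  n1: {i,q} / ∅
  n2: {i,j} / ∅
  n3: {d,i,j} / {i}
  n4: {i,j} / {d}
  n5: {j} / {j}
  n6: {d,j} / {d}

Backward fixpoint:
  n0 li=∅ lo={i}
  n1 li=∅ lo=∅
  n2 li=∅ lo={i,j}
  n3 li={i} lo={d}
  n4 li={d} lo=∅
  n5 li={j} lo=∅
  n6 li={d} lo=∅

live-out(n2) = ["i", "j"]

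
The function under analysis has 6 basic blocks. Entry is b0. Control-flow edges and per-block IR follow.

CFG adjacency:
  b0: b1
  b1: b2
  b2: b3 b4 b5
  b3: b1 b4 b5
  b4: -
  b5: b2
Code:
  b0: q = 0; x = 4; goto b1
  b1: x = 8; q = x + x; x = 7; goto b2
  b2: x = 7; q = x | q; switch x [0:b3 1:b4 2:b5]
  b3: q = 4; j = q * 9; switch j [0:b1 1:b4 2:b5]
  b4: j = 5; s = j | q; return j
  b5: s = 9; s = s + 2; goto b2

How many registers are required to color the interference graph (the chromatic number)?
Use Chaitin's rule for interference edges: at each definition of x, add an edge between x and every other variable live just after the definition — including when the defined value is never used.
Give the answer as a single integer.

def/use:
  b0: def={q,x} ue=∅
  b1: def={q,x} ue=∅
  b2: def={q,x} ue={q}
  b3: def={j,q} ue=∅
  b4: def={j,s} ue={q}
  b5: def={s} ue=∅

Live sets:
  live b0: ∅→∅
  live b1: ∅→{q}
  live b2: {q}→{q}
  live b3: ∅→{q}
  live b4: {q}→∅
  live b5: {q}→{q}

Interfere edges:
  j: {q,s}
  q: {j,s,x}
  s: {j,q}
  x: {q}

Chromatic number:
  clique {j,q,s} ⇒ need ≥ 3
  assign j→R1 q→R0 s→R2 x→R1 — no edge inside a register ⇒ χ ≤ 3
  χ = 3

Answer: 3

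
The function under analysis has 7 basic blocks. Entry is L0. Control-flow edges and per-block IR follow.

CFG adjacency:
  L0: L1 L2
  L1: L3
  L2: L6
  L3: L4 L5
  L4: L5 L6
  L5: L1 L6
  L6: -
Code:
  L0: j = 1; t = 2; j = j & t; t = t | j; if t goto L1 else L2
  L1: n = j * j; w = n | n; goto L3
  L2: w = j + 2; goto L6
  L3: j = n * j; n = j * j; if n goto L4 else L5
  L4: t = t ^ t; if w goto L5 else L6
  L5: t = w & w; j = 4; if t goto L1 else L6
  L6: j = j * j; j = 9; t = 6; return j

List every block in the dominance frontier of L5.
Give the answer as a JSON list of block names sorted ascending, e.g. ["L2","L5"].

Answer: ["L1", "L6"]

Analysis:
idom tree: L1←L0 L2←L0 L3←L1 L4←L3 L5←L3 L6←L0
Join-block Dom:
  L1: preds {L0,L5}: {L0} ∩ {L0,L1,L3,L5} = {L0}; idom=L0
  L5: preds {L3,L4}: {L0,L1,L3} ∩ {L0,L1,L3,L4} = {L0,L1,L3}; idom=L3
  L6: preds {L2,L4,L5}: {L0,L2} ∩ {L0,L1,L3,L4} ∩ {L0,L1,L3,L5} = {L0}; idom=L0

Frontier:
  join L1 pred L0: · stop@L0
  join L1 pred L5: L5→L3→L1 stop@L0
  join L5 pred L3: · stop@L3
  join L5 pred L4: L4 stop@L3
  join L6 pred L2: L2 stop@L0
  join L6 pred L4: L4→L3→L1 stop@L0
  join L6 pred L5: L5→L3→L1 stop@L0
  L0: DF=∅
  L1: DF={L1,L6}
  L2: DF={L6}
  L3: DF={L1,L6}
  L4: DF={L5,L6}
  L5: DF={L1,L6}
  L6: DF=∅

DF(L5) = ["L1", "L6"]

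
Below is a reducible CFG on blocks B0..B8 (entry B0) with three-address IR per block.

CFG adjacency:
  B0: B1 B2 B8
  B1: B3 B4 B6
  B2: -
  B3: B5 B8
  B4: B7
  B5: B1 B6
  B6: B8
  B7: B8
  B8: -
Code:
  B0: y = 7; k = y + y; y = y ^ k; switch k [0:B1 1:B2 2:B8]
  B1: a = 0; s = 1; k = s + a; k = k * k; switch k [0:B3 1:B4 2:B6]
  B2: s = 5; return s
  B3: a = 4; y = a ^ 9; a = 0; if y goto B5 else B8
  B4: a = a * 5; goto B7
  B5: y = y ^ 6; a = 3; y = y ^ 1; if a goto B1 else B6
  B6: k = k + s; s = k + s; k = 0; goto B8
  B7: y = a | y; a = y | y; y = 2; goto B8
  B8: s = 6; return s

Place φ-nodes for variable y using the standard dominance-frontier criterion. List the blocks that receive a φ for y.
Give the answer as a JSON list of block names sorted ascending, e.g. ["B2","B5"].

Answer: ["B1", "B6", "B8"]

Derivation:
idom tree: B1←B0 B2←B0 B3←B1 B4←B1 B5←B3 B6←B1 B7←B4 B8←B0
Dom∩ at merges:
  B1: preds {B0,B5}: {B0} ∩ {B0,B1,B3,B5} = {B0}; idom=B0
  B6: preds {B1,B5}: {B0,B1} ∩ {B0,B1,B3,B5} = {B0,B1}; idom=B1
  B8: preds {B0,B3,B6,B7}: {B0} ∩ {B0,B1,B3} ∩ {B0,B1,B6} ∩ {B0,B1,B4,B7} = {B0}; idom=B0

DF walk-up:
  B1←B0: walk · to B0
  B1←B5: walk B5→B3→B1 to B0
  B6←B1: walk · to B1
  B6←B5: walk B5→B3 to B1
  B8←B0: walk · to B0
  B8←B3: walk B3→B1 to B0
  B8←B6: walk B6→B1 to B0
  B8←B7: walk B7→B4→B1 to B0
  B0 → ∅
  B1 → {B1,B8}
  B2 → ∅
  B3 → {B1,B6,B8}
  B4 → {B8}
  B5 → {B1,B6}
  B6 → {B8}
  B7 → {B8}
  B8 → ∅

φ for y: defs {B0,B3,B5,B7}
  DF⁺ = {B1,B6,B8}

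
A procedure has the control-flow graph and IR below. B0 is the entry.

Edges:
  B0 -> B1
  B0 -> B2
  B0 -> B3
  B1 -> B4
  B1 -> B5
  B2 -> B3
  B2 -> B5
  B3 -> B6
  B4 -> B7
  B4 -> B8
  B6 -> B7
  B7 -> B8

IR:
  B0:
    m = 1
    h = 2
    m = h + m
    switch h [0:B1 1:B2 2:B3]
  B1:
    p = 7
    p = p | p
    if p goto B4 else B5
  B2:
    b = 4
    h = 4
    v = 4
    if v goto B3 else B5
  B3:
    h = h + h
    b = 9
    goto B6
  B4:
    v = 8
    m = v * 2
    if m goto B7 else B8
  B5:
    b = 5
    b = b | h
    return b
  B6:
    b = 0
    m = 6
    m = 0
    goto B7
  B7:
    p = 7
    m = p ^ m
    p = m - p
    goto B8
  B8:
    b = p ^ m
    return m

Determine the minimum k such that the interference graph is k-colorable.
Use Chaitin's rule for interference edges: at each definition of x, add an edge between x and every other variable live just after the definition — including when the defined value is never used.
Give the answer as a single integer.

Answer: 3

Derivation:
Block summaries:
  B0: def={h,m} ue=∅
  B1: def={p} ue=∅
  B2: def={b,h,v} ue=∅
  B3: def={b,h} ue={h}
  B4: def={m,v} ue=∅
  B5: def={b} ue={h}
  B6: def={b,m} ue=∅
  B7: def={m,p} ue={m}
  B8: def={b} ue={m,p}

Liveness:
  live B0: ∅→{h}
  live B1: {h}→{h,p}
  live B2: ∅→{h}
  live B3: {h}→∅
  live B4: {p}→{m,p}
  live B5: {h}→∅
  live B6: ∅→{m}
  live B7: {m}→{m,p}
  live B8: {m,p}→∅

Interference:
  b — {h,m}
  h — {b,m,p,v}
  m — {b,h,p}
  p — {h,m,v}
  v — {h,p}

Colouring:
  lower bound: {b,h,m} mutually conflict ⇒ χ ≥ 3
  3-colouring: R0={h}  R1={m,v}  R2={b,p}
  χ = 3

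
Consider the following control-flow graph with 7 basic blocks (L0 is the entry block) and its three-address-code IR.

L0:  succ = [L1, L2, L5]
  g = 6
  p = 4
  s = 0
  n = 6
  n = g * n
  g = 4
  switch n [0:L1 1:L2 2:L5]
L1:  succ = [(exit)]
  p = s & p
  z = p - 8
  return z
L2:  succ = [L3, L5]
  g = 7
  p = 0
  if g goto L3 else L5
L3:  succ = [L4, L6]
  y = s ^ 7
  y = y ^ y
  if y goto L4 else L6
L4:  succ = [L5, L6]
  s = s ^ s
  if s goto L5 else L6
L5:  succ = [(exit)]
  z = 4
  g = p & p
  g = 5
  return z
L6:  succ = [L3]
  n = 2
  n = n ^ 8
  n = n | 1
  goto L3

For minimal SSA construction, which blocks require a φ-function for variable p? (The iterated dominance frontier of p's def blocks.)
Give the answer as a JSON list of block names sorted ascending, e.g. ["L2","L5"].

Answer: ["L5"]

Derivation:
idom tree: L1←L0 L2←L0 L3←L2 L4←L3 L5←L0 L6←L3
Join-block Dom:
  L3: preds {L2,L6}: {L0,L2} ∩ {L0,L2,L3,L6} = {L0,L2}; idom=L2
  L5: preds {L0,L2,L4}: {L0} ∩ {L0,L2} ∩ {L0,L2,L3,L4} = {L0}; idom=L0
  L6: preds {L3,L4}: {L0,L2,L3} ∩ {L0,L2,L3,L4} = {L0,L2,L3}; idom=L3

Frontier:
  join L3 pred L2: · stop@L2
  join L3 pred L6: L6→L3 stop@L2
  join L5 pred L0: · stop@L0
  join L5 pred L2: L2 stop@L0
  join L5 pred L4: L4→L3→L2 stop@L0
  join L6 pred L3: · stop@L3
  join L6 pred L4: L4 stop@L3
  L0 → ∅
  L1 → ∅
  L2 → {L5}
  L3 → {L3,L5}
  L4 → {L5,L6}
  L5 → ∅
  L6 → {L3}

φ for p: defs {L0,L1,L2}
  DF⁺ = {L5}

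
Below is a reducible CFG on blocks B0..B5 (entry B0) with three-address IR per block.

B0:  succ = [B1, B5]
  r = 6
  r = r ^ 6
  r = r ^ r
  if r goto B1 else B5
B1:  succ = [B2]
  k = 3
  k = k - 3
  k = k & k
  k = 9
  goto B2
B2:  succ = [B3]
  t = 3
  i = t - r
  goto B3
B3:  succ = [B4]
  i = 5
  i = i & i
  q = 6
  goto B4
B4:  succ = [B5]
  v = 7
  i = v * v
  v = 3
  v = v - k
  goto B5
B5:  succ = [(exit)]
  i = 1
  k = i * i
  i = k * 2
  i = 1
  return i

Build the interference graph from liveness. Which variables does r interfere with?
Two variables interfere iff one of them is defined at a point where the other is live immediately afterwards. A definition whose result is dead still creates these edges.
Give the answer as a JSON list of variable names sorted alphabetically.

def/use:
  B0 def {r} use ∅
  B1 def {k} use ∅
  B2 def {i,t} use {r}
  B3 def {i,q} use ∅
  B4 def {i,v} use {k}
  B5 def {i,k} use ∅

Live sets:
  B0: in=∅ out={r}
  B1: in={r} out={k,r}
  B2: in={k,r} out={k}
  B3: in={k} out={k}
  B4: in={k} out=∅
  B5: in=∅ out=∅

Interfere edges:
  i↔{k}
  k↔{i,q,r,t,v}
  q↔{k}
  r↔{k,t}
  t↔{k,r}
  v↔{k}

N(r) = ["k", "t"]

Answer: ["k", "t"]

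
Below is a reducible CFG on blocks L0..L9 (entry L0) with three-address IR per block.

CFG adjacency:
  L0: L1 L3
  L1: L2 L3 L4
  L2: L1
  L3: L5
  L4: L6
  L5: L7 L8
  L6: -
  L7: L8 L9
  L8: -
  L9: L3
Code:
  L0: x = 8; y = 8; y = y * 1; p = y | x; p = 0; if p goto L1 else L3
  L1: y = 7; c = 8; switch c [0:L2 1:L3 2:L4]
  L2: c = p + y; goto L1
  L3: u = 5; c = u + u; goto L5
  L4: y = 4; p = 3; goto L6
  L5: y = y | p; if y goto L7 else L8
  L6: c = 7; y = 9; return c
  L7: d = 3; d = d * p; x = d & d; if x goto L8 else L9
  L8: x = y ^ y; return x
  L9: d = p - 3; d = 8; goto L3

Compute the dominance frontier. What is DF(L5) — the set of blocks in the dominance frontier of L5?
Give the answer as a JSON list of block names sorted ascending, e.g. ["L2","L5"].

Answer: ["L3"]

Analysis:
idom tree: L1←L0 L2←L1 L3←L0 L4←L1 L5←L3 L6←L4 L7←L5 L8←L5 L9←L7
Join-block Dom:
  L1: preds {L0,L2}: {L0} ∩ {L0,L1,L2} = {L0}; idom=L0
  L3: preds {L0,L1,L9}: {L0} ∩ {L0,L1} ∩ {L0,L3,L5,L7,L9} = {L0}; idom=L0
  L8: preds {L5,L7}: {L0,L3,L5} ∩ {L0,L3,L5,L7} = {L0,L3,L5}; idom=L5

Frontier:
  L1←L0: walk · to L0
  L1←L2: walk L2→L1 to L0
  L3←L0: walk · to L0
  L3←L1: walk L1 to L0
  L3←L9: walk L9→L7→L5→L3 to L0
  L8←L5: walk · to L5
  L8←L7: walk L7 to L5
  DF(L0)=∅
  DF(L1)={L1,L3}
  DF(L2)={L1}
  DF(L3)={L3}
  DF(L4)=∅
  DF(L5)={L3}
  DF(L6)=∅
  DF(L7)={L3,L8}
  DF(L8)=∅
  DF(L9)={L3}

DF(L5) = ["L3"]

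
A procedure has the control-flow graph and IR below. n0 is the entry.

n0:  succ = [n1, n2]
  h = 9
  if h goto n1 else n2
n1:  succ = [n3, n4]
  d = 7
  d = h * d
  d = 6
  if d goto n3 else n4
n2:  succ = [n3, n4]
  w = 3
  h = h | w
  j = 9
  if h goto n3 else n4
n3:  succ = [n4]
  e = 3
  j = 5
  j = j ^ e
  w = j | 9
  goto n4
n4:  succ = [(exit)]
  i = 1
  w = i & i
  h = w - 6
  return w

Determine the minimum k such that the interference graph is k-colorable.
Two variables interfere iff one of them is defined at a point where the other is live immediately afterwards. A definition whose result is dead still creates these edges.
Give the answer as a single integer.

Block summaries:
  n0 def {h} use ∅
  n1 def {d} use {h}
  n2 def {h,j,w} use {h}
  n3 def {e,j,w} use ∅
  n4 def {h,i,w} use ∅

Backward fixpoint:
  live n0: ∅→{h}
  live n1: {h}→∅
  live n2: {h}→∅
  live n3: ∅→∅
  live n4: ∅→∅

Interference:
  d — {h}
  e — {j}
  h — {d,j,w}
  i — ∅
  j — {e,h}
  w — {h}

Registers:
  {d,h} pairwise interfere (2-clique) ⇒ χ ≥ 2
  2-colouring: R0={e,h,i}  R1={d,j,w}
  χ = 2

Answer: 2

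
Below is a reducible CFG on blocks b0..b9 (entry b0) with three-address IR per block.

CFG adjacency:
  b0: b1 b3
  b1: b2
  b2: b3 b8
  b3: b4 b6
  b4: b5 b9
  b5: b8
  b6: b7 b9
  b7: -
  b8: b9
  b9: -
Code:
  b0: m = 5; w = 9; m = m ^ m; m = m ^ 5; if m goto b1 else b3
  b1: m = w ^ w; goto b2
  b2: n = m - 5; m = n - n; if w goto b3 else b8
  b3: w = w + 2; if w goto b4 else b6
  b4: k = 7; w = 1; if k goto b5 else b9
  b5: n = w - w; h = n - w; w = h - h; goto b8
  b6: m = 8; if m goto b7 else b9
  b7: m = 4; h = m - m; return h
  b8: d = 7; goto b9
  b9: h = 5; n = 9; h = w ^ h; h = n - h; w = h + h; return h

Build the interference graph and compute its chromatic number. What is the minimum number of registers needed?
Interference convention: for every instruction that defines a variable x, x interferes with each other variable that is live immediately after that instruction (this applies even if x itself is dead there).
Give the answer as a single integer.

Answer: 3

Working:
Per-block:
  b0: def={m,w} ue=∅
  b1: def={m} ue={w}
  b2: def={m,n} ue={m,w}
  b3: def={w} ue={w}
  b4: def={k,w} ue=∅
  b5: def={h,n,w} ue={w}
  b6: def={m} ue=∅
  b7: def={h,m} ue=∅
  b8: def={d} ue=∅
  b9: def={h,n,w} ue={w}

Live sets:
  b0: in=∅ out={w}
  b1: in={w} out={m,w}
  b2: in={m,w} out={w}
  b3: in={w} out={w}
  b4: in=∅ out={w}
  b5: in={w} out={w}
  b6: in={w} out={w}
  b7: in=∅ out=∅
  b8: in={w} out={w}
  b9: in={w} out=∅

Interfere edges:
  d: {w}
  h: {n,w}
  k: {w}
  m: {w}
  n: {h,w}
  w: {d,h,k,m,n}

Registers:
  lower bound: {h,n,w} mutually conflict ⇒ χ ≥ 3
  assign d→r1 h→r1 k→r1 m→r1 n→r2 w→r0 — no edge inside a register ⇒ χ ≤ 3
  χ = 3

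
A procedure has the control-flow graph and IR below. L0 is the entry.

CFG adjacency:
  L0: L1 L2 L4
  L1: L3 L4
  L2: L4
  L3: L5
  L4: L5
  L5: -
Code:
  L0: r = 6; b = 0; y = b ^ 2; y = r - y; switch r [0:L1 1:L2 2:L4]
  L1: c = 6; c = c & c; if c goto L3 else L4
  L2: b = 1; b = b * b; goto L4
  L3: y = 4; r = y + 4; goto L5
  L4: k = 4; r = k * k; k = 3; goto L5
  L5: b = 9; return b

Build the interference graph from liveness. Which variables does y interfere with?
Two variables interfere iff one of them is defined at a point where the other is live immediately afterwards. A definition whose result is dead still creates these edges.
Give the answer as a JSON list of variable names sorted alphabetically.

Answer: ["r"]

Derivation:
Block summaries:
  L0: def={b,r,y} ue=∅
  L1: def={c} ue=∅
  L2: def={b} ue=∅
  L3: def={r,y} ue=∅
  L4: def={k,r} ue=∅
  L5: def={b} ue=∅

Backward fixpoint:
  L0 li=∅ lo=∅
  L1 li=∅ lo=∅
  L2 li=∅ lo=∅
  L3 li=∅ lo=∅
  L4 li=∅ lo=∅
  L5 li=∅ lo=∅

Interference:
  b — {r}
  c — ∅
  k — ∅
  r — {b,y}
  y — {r}

N(y) = ["r"]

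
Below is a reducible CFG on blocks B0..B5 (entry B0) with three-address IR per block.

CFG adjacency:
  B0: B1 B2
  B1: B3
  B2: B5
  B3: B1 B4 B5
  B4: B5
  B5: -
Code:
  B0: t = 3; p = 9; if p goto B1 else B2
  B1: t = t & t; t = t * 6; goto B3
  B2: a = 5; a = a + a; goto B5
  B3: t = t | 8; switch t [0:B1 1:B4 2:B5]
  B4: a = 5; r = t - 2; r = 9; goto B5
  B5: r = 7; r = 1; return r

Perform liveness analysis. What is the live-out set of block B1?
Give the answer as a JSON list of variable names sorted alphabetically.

Per-block:
  B0: def={p,t} ue=∅
  B1: def={t} ue={t}
  B2: def={a} ue=∅
  B3: def={t} ue={t}
  B4: def={a,r} ue={t}
  B5: def={r} ue=∅

Liveness:
  B0: in=∅ out={t}
  B1: in={t} out={t}
  B2: in=∅ out=∅
  B3: in={t} out={t}
  B4: in={t} out=∅
  B5: in=∅ out=∅

live-out(B1) = ["t"]

Answer: ["t"]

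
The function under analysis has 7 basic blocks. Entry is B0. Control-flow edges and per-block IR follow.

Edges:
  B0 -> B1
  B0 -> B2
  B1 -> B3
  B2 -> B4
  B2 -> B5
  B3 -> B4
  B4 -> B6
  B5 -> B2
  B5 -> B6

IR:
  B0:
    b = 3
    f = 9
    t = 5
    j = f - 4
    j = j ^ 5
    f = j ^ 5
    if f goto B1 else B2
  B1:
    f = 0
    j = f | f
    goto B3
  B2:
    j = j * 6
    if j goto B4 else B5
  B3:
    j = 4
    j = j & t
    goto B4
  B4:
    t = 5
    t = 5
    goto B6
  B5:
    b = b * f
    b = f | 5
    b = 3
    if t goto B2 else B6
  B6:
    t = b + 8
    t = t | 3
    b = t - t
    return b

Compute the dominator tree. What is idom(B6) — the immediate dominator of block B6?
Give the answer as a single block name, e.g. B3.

Answer: B0

Derivation:
idom tree: B1←B0 B2←B0 B3←B1 B4←B0 B5←B2 B6←B0
Join-block Dom:
  B2: preds {B0,B5}: {B0} ∩ {B0,B2,B5} = {B0}; idom=B0
  B4: preds {B2,B3}: {B0,B2} ∩ {B0,B1,B3} = {B0}; idom=B0
  B6: preds {B4,B5}: {B0,B4} ∩ {B0,B2,B5} = {B0}; idom=B0

idom(B6) = B0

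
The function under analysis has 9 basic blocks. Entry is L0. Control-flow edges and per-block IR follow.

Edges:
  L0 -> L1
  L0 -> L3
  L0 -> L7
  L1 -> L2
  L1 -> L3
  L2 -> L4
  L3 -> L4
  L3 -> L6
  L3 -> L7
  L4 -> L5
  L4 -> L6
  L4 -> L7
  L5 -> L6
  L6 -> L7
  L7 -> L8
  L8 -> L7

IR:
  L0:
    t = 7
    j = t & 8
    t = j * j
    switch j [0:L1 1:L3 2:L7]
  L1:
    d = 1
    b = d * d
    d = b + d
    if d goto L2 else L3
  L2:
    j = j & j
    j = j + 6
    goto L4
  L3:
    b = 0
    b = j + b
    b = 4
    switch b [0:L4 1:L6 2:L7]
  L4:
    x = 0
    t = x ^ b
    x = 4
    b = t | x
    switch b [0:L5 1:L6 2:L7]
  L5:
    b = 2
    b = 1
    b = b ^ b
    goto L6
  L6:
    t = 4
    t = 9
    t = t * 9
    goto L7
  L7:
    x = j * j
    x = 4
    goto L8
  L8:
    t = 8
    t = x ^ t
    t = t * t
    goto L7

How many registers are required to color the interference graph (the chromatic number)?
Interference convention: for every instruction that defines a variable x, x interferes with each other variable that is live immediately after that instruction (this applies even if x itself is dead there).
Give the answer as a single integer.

Answer: 3

Analysis:
def/use:
  L0: def={j,t} ue=∅
  L1: def={b,d} ue=∅
  L2: def={j} ue={j}
  L3: def={b} ue={j}
  L4: def={b,t,x} ue={b}
  L5: def={b} ue=∅
  L6: def={t} ue=∅
  L7: def={x} ue={j}
  L8: def={t} ue={x}

Liveness:
  live L0: ∅→{j}
  live L1: {j}→{b,j}
  live L2: {b,j}→{b,j}
  live L3: {j}→{b,j}
  live L4: {b,j}→{j}
  live L5: {j}→{j}
  live L6: {j}→{j}
  live L7: {j}→{j,x}
  live L8: {j,x}→{j}

Conflict graph:
  b — {d,j,x}
  d — {b,j}
  j — {b,d,t,x}
  t — {j,x}
  x — {b,j,t}

Chromatic number:
  clique {b,d,j} ⇒ need ≥ 3
  assign b→r1 d→r2 j→r0 t→r1 x→r2 — no edge inside a register ⇒ χ ≤ 3
  χ = 3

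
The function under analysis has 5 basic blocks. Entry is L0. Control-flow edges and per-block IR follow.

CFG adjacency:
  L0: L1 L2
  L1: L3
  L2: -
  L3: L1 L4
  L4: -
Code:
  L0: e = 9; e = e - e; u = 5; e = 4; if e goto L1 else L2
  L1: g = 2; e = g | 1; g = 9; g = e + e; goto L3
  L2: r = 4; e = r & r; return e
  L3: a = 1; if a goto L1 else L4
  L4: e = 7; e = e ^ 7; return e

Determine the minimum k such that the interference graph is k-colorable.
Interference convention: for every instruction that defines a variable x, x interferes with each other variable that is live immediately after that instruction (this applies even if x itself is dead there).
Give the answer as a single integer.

Per-block:
  L0: def={e,u} ue=∅
  L1: def={e,g} ue=∅
  L2: def={e,r} ue=∅
  L3: def={a} ue=∅
  L4: def={e} ue=∅

Liveness:
  live L0: ∅→∅
  live L1: ∅→∅
  live L2: ∅→∅
  live L3: ∅→∅
  live L4: ∅→∅

Interfere edges:
  a↔∅
  e↔{g}
  g↔{e}
  r↔∅
  u↔∅

Registers:
  lower bound: {e,g} mutually conflict ⇒ χ ≥ 2
  2-colouring: c0={a,e,r,u}  c1={g}
  χ = 2

Answer: 2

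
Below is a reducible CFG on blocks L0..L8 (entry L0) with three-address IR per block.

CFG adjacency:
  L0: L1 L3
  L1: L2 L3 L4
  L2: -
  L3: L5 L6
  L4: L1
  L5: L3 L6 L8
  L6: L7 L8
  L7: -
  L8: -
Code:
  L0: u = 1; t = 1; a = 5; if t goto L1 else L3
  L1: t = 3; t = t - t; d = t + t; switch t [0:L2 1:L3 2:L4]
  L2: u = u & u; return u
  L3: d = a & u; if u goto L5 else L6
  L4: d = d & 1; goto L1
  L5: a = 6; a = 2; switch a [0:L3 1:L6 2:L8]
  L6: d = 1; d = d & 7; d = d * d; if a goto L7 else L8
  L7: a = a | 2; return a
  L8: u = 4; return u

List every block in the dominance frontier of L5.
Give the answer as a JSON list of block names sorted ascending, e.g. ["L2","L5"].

idom tree: L1←L0 L2←L1 L3←L0 L4←L1 L5←L3 L6←L3 L7←L6 L8←L3
Dom∩ at merges:
  L1: preds {L0,L4}: {L0} ∩ {L0,L1,L4} = {L0}; idom=L0
  L3: preds {L0,L1,L5}: {L0} ∩ {L0,L1} ∩ {L0,L3,L5} = {L0}; idom=L0
  L6: preds {L3,L5}: {L0,L3} ∩ {L0,L3,L5} = {L0,L3}; idom=L3
  L8: preds {L5,L6}: {L0,L3,L5} ∩ {L0,L3,L6} = {L0,L3}; idom=L3

Frontier:
  join L1 pred L0: · stop@L0
  join L1 pred L4: L4→L1 stop@L0
  join L3 pred L0: · stop@L0
  join L3 pred L1: L1 stop@L0
  join L3 pred L5: L5→L3 stop@L0
  join L6 pred L3: · stop@L3
  join L6 pred L5: L5 stop@L3
  join L8 pred L5: L5 stop@L3
  join L8 pred L6: L6 stop@L3
  L0: DF=∅
  L1: DF={L1,L3}
  L2: DF=∅
  L3: DF={L3}
  L4: DF={L1}
  L5: DF={L3,L6,L8}
  L6: DF={L8}
  L7: DF=∅
  L8: DF=∅

DF(L5) = ["L3", "L6", "L8"]

Answer: ["L3", "L6", "L8"]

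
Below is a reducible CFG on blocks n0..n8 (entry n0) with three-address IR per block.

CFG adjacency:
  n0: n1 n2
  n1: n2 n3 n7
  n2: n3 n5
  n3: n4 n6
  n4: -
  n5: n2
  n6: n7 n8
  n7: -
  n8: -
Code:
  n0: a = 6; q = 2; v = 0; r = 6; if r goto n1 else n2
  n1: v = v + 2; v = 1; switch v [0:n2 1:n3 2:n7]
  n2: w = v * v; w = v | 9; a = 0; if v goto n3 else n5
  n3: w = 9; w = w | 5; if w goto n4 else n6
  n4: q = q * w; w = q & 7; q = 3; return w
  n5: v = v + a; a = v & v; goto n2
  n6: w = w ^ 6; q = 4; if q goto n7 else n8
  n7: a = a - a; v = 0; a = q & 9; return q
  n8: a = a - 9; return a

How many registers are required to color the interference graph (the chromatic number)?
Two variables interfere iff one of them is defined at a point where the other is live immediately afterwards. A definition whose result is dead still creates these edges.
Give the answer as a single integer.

Block summaries:
  n0 def {a,q,r,v} use ∅
  n1 def {v} use {v}
  n2 def {a,w} use {v}
  n3 def {w} use ∅
  n4 def {q,w} use {q,w}
  n5 def {a,v} use {a,v}
  n6 def {q,w} use {w}
  n7 def {a,v} use {a,q}
  n8 def {a} use {a}

Live sets:
  n0: in=∅ out={a,q,v}
  n1: in={a,q,v} out={a,q,v}
  n2: in={q,v} out={a,q,v}
  n3: in={a,q} out={a,q,w}
  n4: in={q,w} out=∅
  n5: in={a,q,v} out={q,v}
  n6: in={a,w} out={a,q}
  n7: in={a,q} out=∅
  n8: in={a} out=∅

Conflict graph:
  a↔{q,r,v,w}
  q↔{a,r,v,w}
  r↔{a,q,v}
  v↔{a,q,r,w}
  w↔{a,q,v}

Registers:
  {a,q,r,v} pairwise interfere (4-clique) ⇒ χ ≥ 4
  assign a→c0 q→c1 r→c3 v→c2 w→c3 — no edge inside a register ⇒ χ ≤ 4
  χ = 4

Answer: 4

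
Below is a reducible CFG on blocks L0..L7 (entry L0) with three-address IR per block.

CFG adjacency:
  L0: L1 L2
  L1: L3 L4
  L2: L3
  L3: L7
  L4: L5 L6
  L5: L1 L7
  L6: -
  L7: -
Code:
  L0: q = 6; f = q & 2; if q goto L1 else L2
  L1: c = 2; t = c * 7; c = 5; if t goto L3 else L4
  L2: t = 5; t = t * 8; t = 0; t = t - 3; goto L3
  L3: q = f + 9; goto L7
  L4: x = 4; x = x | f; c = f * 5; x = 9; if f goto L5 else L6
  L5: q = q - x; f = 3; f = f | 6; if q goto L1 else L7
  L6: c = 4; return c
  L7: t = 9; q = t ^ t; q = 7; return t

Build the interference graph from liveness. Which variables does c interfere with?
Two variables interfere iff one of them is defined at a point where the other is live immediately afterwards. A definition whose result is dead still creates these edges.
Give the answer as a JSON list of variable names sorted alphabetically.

Answer: ["f", "q", "t"]

Working:
def/use:
  L0: def={f,q} ue=∅
  L1: def={c,t} ue=∅
  L2: def={t} ue=∅
  L3: def={q} ue={f}
  L4: def={c,x} ue={f}
  L5: def={f,q} ue={q,x}
  L6: def={c} ue=∅
  L7: def={q,t} ue=∅

Liveness:
  L0: in=∅ out={f,q}
  L1: in={f,q} out={f,q}
  L2: in={f} out={f}
  L3: in={f} out=∅
  L4: in={f,q} out={q,x}
  L5: in={q,x} out={f,q}
  L6: in=∅ out=∅
  L7: in=∅ out=∅

Interference:
  c: {f,q,t}
  f: {c,q,t,x}
  q: {c,f,t,x}
  t: {c,f,q}
  x: {f,q}

N(c) = ["f", "q", "t"]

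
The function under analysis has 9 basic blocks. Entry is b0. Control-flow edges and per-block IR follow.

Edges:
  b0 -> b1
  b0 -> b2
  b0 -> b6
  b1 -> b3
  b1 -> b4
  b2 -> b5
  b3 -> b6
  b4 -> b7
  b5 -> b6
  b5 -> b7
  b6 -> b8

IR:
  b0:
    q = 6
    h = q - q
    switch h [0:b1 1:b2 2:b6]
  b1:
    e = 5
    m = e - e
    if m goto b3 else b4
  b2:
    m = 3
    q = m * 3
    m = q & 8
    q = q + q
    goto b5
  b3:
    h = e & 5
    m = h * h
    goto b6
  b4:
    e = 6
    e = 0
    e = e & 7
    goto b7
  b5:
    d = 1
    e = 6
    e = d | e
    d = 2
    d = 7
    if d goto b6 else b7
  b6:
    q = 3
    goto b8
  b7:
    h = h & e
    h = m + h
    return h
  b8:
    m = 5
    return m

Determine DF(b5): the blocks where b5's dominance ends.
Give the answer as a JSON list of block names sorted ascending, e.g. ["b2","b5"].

idom tree: b1←b0 b2←b0 b3←b1 b4←b1 b5←b2 b6←b0 b7←b0 b8←b6
Join-block Dom:
  b6: preds {b0,b3,b5}: {b0} ∩ {b0,b1,b3} ∩ {b0,b2,b5} = {b0}; idom=b0
  b7: preds {b4,b5}: {b0,b1,b4} ∩ {b0,b2,b5} = {b0}; idom=b0

DF derivation:
  join b6 pred b0: · stop@b0
  join b6 pred b3: b3→b1 stop@b0
  join b6 pred b5: b5→b2 stop@b0
  join b7 pred b4: b4→b1 stop@b0
  join b7 pred b5: b5→b2 stop@b0
  b0: DF=∅
  b1: DF={b6,b7}
  b2: DF={b6,b7}
  b3: DF={b6}
  b4: DF={b7}
  b5: DF={b6,b7}
  b6: DF=∅
  b7: DF=∅
  b8: DF=∅

DF(b5) = ["b6", "b7"]

Answer: ["b6", "b7"]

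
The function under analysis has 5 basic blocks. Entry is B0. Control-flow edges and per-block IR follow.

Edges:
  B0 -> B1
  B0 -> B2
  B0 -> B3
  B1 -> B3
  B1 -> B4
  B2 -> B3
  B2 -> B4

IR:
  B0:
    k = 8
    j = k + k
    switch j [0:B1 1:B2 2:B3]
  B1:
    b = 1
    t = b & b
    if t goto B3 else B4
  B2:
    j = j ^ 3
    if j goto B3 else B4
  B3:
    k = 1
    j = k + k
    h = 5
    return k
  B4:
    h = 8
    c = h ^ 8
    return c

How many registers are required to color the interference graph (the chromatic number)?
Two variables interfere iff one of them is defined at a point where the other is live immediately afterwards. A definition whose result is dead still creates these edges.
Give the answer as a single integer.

def/use:
  B0: def={j,k} ue=∅
  B1: def={b,t} ue=∅
  B2: def={j} ue={j}
  B3: def={h,j,k} ue=∅
  B4: def={c,h} ue=∅

Liveness:
  live B0: ∅→{j}
  live B1: ∅→∅
  live B2: {j}→∅
  live B3: ∅→∅
  live B4: ∅→∅

Conflict graph:
  b: ∅
  c: ∅
  h: {k}
  j: {k}
  k: {h,j}
  t: ∅

Registers:
  lower bound: {h,k} mutually conflict ⇒ χ ≥ 2
  2-colouring: c0={b,c,k,t}  c1={h,j}
  χ = 2

Answer: 2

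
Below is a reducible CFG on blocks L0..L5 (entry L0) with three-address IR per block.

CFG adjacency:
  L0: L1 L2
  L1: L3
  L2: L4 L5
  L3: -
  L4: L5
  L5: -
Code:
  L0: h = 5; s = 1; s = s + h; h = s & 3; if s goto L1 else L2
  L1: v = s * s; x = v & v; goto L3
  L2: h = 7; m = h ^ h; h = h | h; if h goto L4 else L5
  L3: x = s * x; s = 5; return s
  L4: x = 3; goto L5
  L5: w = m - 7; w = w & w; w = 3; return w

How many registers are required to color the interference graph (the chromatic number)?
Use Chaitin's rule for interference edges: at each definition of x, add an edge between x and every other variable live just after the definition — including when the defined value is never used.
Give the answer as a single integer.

Answer: 2

Working:
Block summaries:
  L0: {h,s} / ∅
  L1: {v,x} / {s}
  L2: {h,m} / ∅
  L3: {s,x} / {s,x}
  L4: {x} / ∅
  L5: {w} / {m}

Liveness:
  L0 li=∅ lo={s}
  L1 li={s} lo={s,x}
  L2 li=∅ lo={m}
  L3 li={s,x} lo=∅
  L4 li={m} lo={m}
  L5 li={m} lo=∅

Interfere edges:
  h — {m,s}
  m — {h,x}
  s — {h,v,x}
  v — {s}
  w — ∅
  x — {m,s}

Chromatic number:
  lower bound: {h,m} mutually conflict ⇒ χ ≥ 2
  assign h→r1 m→r0 s→r0 v→r1 w→r0 x→r1 — no edge inside a register ⇒ χ ≤ 2
  χ = 2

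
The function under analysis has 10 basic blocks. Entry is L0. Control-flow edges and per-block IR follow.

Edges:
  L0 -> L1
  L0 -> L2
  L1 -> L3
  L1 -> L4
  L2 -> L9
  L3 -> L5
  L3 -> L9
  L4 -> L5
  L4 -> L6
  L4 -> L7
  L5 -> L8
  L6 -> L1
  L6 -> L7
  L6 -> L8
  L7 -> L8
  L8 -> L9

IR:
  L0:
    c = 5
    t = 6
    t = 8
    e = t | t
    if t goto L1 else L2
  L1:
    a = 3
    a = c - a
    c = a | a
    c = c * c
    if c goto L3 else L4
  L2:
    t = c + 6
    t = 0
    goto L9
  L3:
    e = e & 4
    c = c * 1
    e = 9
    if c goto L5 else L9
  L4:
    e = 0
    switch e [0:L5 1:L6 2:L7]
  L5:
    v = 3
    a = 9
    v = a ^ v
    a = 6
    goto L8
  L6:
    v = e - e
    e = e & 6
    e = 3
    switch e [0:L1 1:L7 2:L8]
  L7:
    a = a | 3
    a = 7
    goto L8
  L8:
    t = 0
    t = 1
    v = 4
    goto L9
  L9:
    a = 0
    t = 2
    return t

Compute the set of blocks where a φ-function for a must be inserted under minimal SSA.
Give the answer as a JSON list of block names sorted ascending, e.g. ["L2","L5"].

Answer: ["L1", "L8", "L9"]

Derivation:
idom tree: L1←L0 L2←L0 L3←L1 L4←L1 L5←L1 L6←L4 L7←L4 L8←L1 L9←L0
Dom at joins:
  L1: preds {L0,L6}: {L0} ∩ {L0,L1,L4,L6} = {L0}; idom=L0
  L5: preds {L3,L4}: {L0,L1,L3} ∩ {L0,L1,L4} = {L0,L1}; idom=L1
  L7: preds {L4,L6}: {L0,L1,L4} ∩ {L0,L1,L4,L6} = {L0,L1,L4}; idom=L4
  L8: preds {L5,L6,L7}: {L0,L1,L5} ∩ {L0,L1,L4,L6} ∩ {L0,L1,L4,L7} = {L0,L1}; idom=L1
  L9: preds {L2,L3,L8}: {L0,L2} ∩ {L0,L1,L3} ∩ {L0,L1,L8} = {L0}; idom=L0

DF walk-up:
  L1←L0: walk · to L0
  L1←L6: walk L6→L4→L1 to L0
  L5←L3: walk L3 to L1
  L5←L4: walk L4 to L1
  L7←L4: walk · to L4
  L7←L6: walk L6 to L4
  L8←L5: walk L5 to L1
  L8←L6: walk L6→L4 to L1
  L8←L7: walk L7→L4 to L1
  L9←L2: walk L2 to L0
  L9←L3: walk L3→L1 to L0
  L9←L8: walk L8→L1 to L0
  L0: DF=∅
  L1: DF={L1,L9}
  L2: DF={L9}
  L3: DF={L5,L9}
  L4: DF={L1,L5,L8}
  L5: DF={L8}
  L6: DF={L1,L7,L8}
  L7: DF={L8}
  L8: DF={L9}
  L9: DF=∅

φ for a: defs {L1,L5,L7,L9}
  DF⁺ = {L1,L8,L9}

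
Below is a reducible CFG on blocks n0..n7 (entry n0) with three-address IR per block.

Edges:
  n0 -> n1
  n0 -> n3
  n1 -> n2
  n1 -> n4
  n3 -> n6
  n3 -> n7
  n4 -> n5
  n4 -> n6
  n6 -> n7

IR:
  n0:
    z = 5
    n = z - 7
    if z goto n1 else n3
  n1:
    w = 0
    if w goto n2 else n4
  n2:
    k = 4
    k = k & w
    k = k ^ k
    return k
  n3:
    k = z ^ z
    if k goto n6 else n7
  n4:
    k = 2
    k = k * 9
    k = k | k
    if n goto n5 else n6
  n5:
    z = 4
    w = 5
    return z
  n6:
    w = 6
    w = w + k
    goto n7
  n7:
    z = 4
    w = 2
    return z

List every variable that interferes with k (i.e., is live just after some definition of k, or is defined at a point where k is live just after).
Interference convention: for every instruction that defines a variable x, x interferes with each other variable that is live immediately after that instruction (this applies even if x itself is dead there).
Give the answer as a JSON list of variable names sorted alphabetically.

Answer: ["n", "w"]

Analysis:
Per-block:
  n0: def={n,z} ue=∅
  n1: def={w} ue=∅
  n2: def={k} ue={w}
  n3: def={k} ue={z}
  n4: def={k} ue={n}
  n5: def={w,z} ue=∅
  n6: def={w} ue={k}
  n7: def={w,z} ue=∅

Live sets:
  live n0: ∅→{n,z}
  live n1: {n}→{n,w}
  live n2: {w}→∅
  live n3: {z}→{k}
  live n4: {n}→{k}
  live n5: ∅→∅
  live n6: {k}→∅
  live n7: ∅→∅

Interfere edges:
  k — {n,w}
  n — {k,w,z}
  w — {k,n,z}
  z — {n,w}

N(k) = ["n", "w"]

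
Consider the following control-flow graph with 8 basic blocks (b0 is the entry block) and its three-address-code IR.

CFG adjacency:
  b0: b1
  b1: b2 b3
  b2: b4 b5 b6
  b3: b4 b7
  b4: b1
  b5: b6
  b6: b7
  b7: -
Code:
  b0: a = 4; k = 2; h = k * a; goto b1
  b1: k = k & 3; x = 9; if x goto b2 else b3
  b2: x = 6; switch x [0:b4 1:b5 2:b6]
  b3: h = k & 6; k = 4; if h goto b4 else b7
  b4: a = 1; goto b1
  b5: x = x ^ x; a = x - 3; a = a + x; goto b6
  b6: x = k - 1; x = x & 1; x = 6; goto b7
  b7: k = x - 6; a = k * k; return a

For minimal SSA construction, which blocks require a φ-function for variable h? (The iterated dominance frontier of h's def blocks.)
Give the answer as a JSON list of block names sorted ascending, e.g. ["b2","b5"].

idom tree: b1←b0 b2←b1 b3←b1 b4←b1 b5←b2 b6←b2 b7←b1
Dom∩ at merges:
  b1: preds {b0,b4}: {b0} ∩ {b0,b1,b4} = {b0}; idom=b0
  b4: preds {b2,b3}: {b0,b1,b2} ∩ {b0,b1,b3} = {b0,b1}; idom=b1
  b6: preds {b2,b5}: {b0,b1,b2} ∩ {b0,b1,b2,b5} = {b0,b1,b2}; idom=b2
  b7: preds {b3,b6}: {b0,b1,b3} ∩ {b0,b1,b2,b6} = {b0,b1}; idom=b1

DF derivation:
  join b1 pred b0: · stop@b0
  join b1 pred b4: b4→b1 stop@b0
  join b4 pred b2: b2 stop@b1
  join b4 pred b3: b3 stop@b1
  join b6 pred b2: · stop@b2
  join b6 pred b5: b5 stop@b2
  join b7 pred b3: b3 stop@b1
  join b7 pred b6: b6→b2 stop@b1
  b0 → ∅
  b1 → {b1}
  b2 → {b4,b7}
  b3 → {b4,b7}
  b4 → {b1}
  b5 → {b6}
  b6 → {b7}
  b7 → ∅

φ for h: defs {b0,b3}
  DF⁺ = {b1,b4,b7}

Answer: ["b1", "b4", "b7"]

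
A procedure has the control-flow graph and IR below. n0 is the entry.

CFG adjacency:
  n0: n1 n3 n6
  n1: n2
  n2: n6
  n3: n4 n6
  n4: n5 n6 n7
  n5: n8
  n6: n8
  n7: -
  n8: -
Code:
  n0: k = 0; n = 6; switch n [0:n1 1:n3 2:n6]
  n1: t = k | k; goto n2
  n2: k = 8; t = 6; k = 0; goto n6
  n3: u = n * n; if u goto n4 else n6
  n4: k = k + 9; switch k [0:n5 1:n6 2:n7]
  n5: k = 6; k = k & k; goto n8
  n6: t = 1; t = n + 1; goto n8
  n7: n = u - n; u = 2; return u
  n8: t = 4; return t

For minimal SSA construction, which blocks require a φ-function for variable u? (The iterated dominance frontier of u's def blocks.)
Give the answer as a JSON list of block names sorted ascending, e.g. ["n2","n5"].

Answer: ["n6", "n8"]

Derivation:
idom tree: n1←n0 n2←n1 n3←n0 n4←n3 n5←n4 n6←n0 n7←n4 n8←n0
Dom at joins:
  n6: preds {n0,n2,n3,n4}: {n0} ∩ {n0,n1,n2} ∩ {n0,n3} ∩ {n0,n3,n4} = {n0}; idom=n0
  n8: preds {n5,n6}: {n0,n3,n4,n5} ∩ {n0,n6} = {n0}; idom=n0

Frontier:
  n6←n0: walk · to n0
  n6←n2: walk n2→n1 to n0
  n6←n3: walk n3 to n0
  n6←n4: walk n4→n3 to n0
  n8←n5: walk n5→n4→n3 to n0
  n8←n6: walk n6 to n0
  n0 → ∅
  n1 → {n6}
  n2 → {n6}
  n3 → {n6,n8}
  n4 → {n6,n8}
  n5 → {n8}
  n6 → {n8}
  n7 → ∅
  n8 → ∅

φ for u: defs {n3,n7}
  DF⁺ = {n6,n8}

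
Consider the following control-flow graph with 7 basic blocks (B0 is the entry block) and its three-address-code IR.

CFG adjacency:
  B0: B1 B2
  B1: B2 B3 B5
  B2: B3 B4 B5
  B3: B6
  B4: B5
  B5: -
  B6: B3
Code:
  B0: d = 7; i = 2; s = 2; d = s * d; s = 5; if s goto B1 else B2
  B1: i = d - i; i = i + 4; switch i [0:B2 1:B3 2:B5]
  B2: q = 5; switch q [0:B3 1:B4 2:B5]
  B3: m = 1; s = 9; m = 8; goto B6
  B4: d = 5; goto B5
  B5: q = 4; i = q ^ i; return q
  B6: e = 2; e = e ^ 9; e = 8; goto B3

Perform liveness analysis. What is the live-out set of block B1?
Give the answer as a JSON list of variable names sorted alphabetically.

def/use:
  B0: def={d,i,s} ue=∅
  B1: def={i} ue={d,i}
  B2: def={q} ue=∅
  B3: def={m,s} ue=∅
  B4: def={d} ue=∅
  B5: def={i,q} ue={i}
  B6: def={e} ue=∅

Live sets:
  B0: in=∅ out={d,i}
  B1: in={d,i} out={i}
  B2: in={i} out={i}
  B3: in=∅ out=∅
  B4: in={i} out={i}
  B5: in={i} out=∅
  B6: in=∅ out=∅

live-out(B1) = ["i"]

Answer: ["i"]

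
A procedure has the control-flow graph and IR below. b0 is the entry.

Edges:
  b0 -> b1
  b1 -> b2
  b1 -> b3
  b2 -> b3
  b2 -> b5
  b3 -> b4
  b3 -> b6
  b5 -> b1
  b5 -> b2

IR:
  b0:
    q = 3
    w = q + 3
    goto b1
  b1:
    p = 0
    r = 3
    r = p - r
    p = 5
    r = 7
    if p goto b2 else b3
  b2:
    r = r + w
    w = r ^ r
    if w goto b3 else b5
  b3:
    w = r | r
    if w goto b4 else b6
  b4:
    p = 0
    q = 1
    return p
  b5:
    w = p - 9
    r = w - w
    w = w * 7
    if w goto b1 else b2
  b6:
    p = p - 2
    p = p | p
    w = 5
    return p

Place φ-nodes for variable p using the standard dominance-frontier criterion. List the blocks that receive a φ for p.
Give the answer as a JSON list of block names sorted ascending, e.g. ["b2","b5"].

Answer: ["b1"]

Derivation:
idom tree: b1←b0 b2←b1 b3←b1 b4←b3 b5←b2 b6←b3
Dom∩ at merges:
  b1: preds {b0,b5}: {b0} ∩ {b0,b1,b2,b5} = {b0}; idom=b0
  b2: preds {b1,b5}: {b0,b1} ∩ {b0,b1,b2,b5} = {b0,b1}; idom=b1
  b3: preds {b1,b2}: {b0,b1} ∩ {b0,b1,b2} = {b0,b1}; idom=b1

Frontier:
  join b1 pred b0: · stop@b0
  join b1 pred b5: b5→b2→b1 stop@b0
  join b2 pred b1: · stop@b1
  join b2 pred b5: b5→b2 stop@b1
  join b3 pred b1: · stop@b1
  join b3 pred b2: b2 stop@b1
  b0: DF=∅
  b1: DF={b1}
  b2: DF={b1,b2,b3}
  b3: DF=∅
  b4: DF=∅
  b5: DF={b1,b2}
  b6: DF=∅

φ for p: defs {b1,b4,b6}
  DF⁺ = {b1}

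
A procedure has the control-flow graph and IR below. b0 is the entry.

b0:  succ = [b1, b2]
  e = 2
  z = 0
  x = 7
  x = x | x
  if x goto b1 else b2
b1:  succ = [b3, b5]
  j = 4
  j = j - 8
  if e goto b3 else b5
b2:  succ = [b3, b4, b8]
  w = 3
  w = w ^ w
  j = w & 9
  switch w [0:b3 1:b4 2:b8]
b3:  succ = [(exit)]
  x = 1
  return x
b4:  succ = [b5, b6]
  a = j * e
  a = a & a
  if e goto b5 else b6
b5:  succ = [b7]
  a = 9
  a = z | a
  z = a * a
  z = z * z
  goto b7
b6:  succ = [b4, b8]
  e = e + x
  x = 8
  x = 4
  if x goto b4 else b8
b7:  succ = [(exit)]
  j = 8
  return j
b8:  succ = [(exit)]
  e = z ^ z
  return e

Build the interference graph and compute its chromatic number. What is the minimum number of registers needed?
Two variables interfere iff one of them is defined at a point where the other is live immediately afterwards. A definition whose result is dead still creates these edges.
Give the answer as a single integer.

def/use:
  b0: def={e,x,z} ue=∅
  b1: def={j} ue={e}
  b2: def={j,w} ue=∅
  b3: def={x} ue=∅
  b4: def={a} ue={e,j}
  b5: def={a,z} ue={z}
  b6: def={e,x} ue={e,x}
  b7: def={j} ue=∅
  b8: def={e} ue={z}

Live sets:
  b0 li=∅ lo={e,x,z}
  b1 li={e,z} lo={z}
  b2 li={e,x,z} lo={e,j,x,z}
  b3 li=∅ lo=∅
  b4 li={e,j,x,z} lo={e,j,x,z}
  b5 li={z} lo=∅
  b6 li={e,j,x,z} lo={e,j,x,z}
  b7 li=∅ lo=∅
  b8 li={z} lo=∅

Interfere edges:
  a — {e,j,x,z}
  e — {a,j,w,x,z}
  j — {a,e,w,x,z}
  w — {e,j,x,z}
  x — {a,e,j,w,z}
  z — {a,e,j,w,x}

Chromatic number:
  lower bound: {a,e,j,x,z} mutually conflict ⇒ χ ≥ 5
  5-colouring: c0={e}  c1={j}  c2={x}  c3={z}  c4={a,w}
  χ = 5

Answer: 5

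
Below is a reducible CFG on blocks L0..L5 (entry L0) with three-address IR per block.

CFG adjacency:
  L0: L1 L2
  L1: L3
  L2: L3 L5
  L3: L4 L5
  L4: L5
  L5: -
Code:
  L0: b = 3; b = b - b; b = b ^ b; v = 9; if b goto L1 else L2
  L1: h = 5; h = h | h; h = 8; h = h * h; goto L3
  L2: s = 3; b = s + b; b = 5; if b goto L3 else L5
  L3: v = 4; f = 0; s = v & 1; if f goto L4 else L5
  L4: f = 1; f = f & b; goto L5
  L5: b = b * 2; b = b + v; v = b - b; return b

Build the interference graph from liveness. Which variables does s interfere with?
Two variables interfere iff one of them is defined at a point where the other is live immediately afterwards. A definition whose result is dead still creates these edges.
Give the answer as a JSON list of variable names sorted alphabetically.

Block summaries:
  L0: {b,v} / ∅
  L1: {h} / ∅
  L2: {b,s} / {b}
  L3: {f,s,v} / ∅
  L4: {f} / {b}
  L5: {b,v} / {b,v}

Live sets:
  L0: in=∅ out={b,v}
  L1: in={b} out={b}
  L2: in={b,v} out={b,v}
  L3: in={b} out={b,v}
  L4: in={b,v} out={b,v}
  L5: in={b,v} out=∅

Interfere edges:
  b — {f,h,s,v}
  f — {b,s,v}
  h — {b}
  s — {b,f,v}
  v — {b,f,s}

N(s) = ["b", "f", "v"]

Answer: ["b", "f", "v"]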